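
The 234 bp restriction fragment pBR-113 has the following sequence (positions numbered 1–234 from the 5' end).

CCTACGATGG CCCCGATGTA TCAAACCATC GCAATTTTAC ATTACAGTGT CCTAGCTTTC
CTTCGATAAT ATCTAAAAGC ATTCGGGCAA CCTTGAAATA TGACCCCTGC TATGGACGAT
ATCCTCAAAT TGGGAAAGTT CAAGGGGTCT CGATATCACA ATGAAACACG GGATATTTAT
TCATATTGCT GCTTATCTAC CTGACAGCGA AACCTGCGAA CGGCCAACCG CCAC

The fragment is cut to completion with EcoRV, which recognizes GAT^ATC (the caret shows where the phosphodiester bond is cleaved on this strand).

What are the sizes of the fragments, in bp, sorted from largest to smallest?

EcoRV sites (GATATC) start at positions 118, 152.
EcoRV cuts after base 3 of each site, so after positions 120, 154.
Linear molecule, 2 cuts → 3 fragments:
  1–120 → 120 bp
  121–154 → 34 bp
  155–234 → 80 bp
Sorted largest to smallest: 120, 80, 34 bp.

120, 80, 34 bp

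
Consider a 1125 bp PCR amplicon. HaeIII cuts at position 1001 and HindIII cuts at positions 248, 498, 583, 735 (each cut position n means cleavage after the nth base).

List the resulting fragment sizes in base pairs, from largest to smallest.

Combined cut positions (sorted): 248, 498, 583, 735, 1001.
Linear molecule, 5 cuts → 6 fragments:
  248 − 0 = 248 bp
  498 − 248 = 250 bp
  583 − 498 = 85 bp
  735 − 583 = 152 bp
  1001 − 735 = 266 bp
  1125 − 1001 = 124 bp
Sorted largest to smallest: 266, 250, 248, 152, 124, 85 bp.

266, 250, 248, 152, 124, 85 bp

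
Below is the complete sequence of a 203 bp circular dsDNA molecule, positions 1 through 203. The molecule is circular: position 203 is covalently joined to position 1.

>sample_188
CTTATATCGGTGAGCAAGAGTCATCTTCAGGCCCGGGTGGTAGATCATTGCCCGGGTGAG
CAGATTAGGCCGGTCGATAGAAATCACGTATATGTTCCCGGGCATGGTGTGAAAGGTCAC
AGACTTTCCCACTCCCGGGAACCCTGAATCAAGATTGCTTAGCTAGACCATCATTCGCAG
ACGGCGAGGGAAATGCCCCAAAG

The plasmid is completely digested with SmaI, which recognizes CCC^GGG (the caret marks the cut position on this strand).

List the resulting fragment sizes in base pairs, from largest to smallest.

SmaI sites (CCCGGG) start at positions 32, 51, 97, 134.
SmaI cuts after base 3 of each site, so after positions 34, 53, 99, 136.
Circular molecule, 4 cuts → 4 fragments:
  35–53 → 19 bp
  54–99 → 46 bp
  100–136 → 37 bp
  137–203 then 1–34 → 67 + 34 = 101 bp
Sorted largest to smallest: 101, 46, 37, 19 bp.

101, 46, 37, 19 bp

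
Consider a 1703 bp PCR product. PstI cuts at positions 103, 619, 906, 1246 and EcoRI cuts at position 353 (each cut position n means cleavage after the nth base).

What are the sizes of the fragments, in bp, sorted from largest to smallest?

457, 340, 287, 266, 250, 103 bp

Combined cut positions (sorted): 103, 353, 619, 906, 1246.
Linear molecule, 5 cuts → 6 fragments:
  103 − 0 = 103 bp
  353 − 103 = 250 bp
  619 − 353 = 266 bp
  906 − 619 = 287 bp
  1246 − 906 = 340 bp
  1703 − 1246 = 457 bp
Sorted largest to smallest: 457, 340, 287, 266, 250, 103 bp.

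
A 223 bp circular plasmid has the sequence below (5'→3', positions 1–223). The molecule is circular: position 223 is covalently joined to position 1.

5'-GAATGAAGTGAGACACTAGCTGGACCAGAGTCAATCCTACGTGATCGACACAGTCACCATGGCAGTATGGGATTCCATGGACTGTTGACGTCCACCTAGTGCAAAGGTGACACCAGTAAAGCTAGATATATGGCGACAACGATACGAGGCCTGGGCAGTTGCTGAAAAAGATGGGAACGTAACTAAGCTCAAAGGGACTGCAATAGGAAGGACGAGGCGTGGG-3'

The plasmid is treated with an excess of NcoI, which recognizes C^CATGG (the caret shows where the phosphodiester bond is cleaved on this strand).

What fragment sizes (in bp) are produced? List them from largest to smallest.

NcoI sites (CCATGG) start at positions 57, 75.
NcoI cuts after the first base of each site, so after positions 57, 75.
Circular molecule, 2 cuts → 2 fragments:
  58–75 → 18 bp
  76–223 then 1–57 → 148 + 57 = 205 bp
Sorted largest to smallest: 205, 18 bp.

205, 18 bp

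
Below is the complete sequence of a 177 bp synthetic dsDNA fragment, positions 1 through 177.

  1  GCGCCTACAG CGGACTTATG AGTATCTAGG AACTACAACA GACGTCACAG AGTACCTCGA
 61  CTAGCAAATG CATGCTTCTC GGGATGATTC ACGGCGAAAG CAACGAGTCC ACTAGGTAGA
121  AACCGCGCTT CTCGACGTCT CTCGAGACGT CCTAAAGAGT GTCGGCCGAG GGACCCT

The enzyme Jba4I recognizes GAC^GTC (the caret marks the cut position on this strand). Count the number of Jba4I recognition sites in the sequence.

3

GACGTC occurs starting at positions 41, 134, 146.
Jba4I cuts at 3 sites.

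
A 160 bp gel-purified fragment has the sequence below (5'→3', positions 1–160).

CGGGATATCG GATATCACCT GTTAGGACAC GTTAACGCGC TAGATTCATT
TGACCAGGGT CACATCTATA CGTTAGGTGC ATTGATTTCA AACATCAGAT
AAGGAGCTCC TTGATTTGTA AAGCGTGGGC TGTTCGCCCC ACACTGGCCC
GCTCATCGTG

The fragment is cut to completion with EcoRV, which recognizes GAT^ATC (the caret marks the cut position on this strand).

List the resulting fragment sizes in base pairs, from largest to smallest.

147, 7, 6 bp

EcoRV sites (GATATC) start at positions 4, 11.
EcoRV cuts after base 3 of each site, so after positions 6, 13.
Linear molecule, 2 cuts → 3 fragments:
  1–6 → 6 bp
  7–13 → 7 bp
  14–160 → 147 bp
Sorted largest to smallest: 147, 7, 6 bp.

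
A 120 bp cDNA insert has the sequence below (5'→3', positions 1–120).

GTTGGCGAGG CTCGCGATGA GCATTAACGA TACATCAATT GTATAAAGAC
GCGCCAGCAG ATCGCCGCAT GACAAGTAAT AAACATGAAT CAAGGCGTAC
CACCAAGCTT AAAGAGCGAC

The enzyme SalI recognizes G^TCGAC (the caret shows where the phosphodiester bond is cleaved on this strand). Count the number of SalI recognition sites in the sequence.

0

No occurrence of GTCGAC is present in the sequence.
SalI does not cut: 0 sites.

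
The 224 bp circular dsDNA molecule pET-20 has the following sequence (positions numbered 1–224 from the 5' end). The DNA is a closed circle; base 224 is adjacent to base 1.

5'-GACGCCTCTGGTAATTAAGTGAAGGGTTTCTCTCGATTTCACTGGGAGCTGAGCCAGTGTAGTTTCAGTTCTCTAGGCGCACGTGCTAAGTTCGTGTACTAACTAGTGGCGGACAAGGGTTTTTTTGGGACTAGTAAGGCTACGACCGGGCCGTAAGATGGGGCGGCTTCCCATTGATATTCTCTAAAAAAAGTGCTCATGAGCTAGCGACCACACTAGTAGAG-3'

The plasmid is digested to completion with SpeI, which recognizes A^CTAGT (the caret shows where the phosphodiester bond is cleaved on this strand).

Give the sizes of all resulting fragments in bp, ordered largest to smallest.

111, 85, 28 bp

SpeI sites (ACTAGT) start at positions 102, 130, 215.
SpeI cuts after the first base of each site, so after positions 102, 130, 215.
Circular molecule, 3 cuts → 3 fragments:
  103–130 → 28 bp
  131–215 → 85 bp
  216–224 then 1–102 → 9 + 102 = 111 bp
Sorted largest to smallest: 111, 85, 28 bp.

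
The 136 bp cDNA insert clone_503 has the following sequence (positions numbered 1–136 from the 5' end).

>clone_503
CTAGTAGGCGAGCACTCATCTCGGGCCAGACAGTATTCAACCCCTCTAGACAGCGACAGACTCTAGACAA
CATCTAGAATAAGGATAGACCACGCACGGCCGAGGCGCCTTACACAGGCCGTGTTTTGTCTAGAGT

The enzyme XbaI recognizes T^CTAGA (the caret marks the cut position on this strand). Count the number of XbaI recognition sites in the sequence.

4

TCTAGA occurs starting at positions 45, 62, 73, 129.
XbaI cuts at 4 sites.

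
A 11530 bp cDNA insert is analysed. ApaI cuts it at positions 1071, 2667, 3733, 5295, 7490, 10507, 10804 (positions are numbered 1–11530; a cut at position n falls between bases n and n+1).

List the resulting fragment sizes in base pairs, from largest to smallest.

Linear molecule, 7 cuts → 8 fragments:
  1071 − 0 = 1071 bp
  2667 − 1071 = 1596 bp
  3733 − 2667 = 1066 bp
  5295 − 3733 = 1562 bp
  7490 − 5295 = 2195 bp
  10507 − 7490 = 3017 bp
  10804 − 10507 = 297 bp
  11530 − 10804 = 726 bp
Sorted largest to smallest: 3017, 2195, 1596, 1562, 1071, 1066, 726, 297 bp.

3017, 2195, 1596, 1562, 1071, 1066, 726, 297 bp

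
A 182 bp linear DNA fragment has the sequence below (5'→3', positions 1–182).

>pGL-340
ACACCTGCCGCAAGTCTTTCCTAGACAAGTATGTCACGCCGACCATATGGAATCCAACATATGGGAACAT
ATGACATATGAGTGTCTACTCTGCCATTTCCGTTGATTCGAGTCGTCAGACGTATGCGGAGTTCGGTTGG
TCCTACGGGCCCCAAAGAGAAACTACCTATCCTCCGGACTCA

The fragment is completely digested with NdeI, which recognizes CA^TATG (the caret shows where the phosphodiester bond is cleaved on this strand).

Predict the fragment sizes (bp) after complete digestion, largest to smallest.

NdeI sites (CATATG) start at positions 44, 58, 68, 75.
NdeI cuts after base 2 of each site, so after positions 45, 59, 69, 76.
Linear molecule, 4 cuts → 5 fragments:
  1–45 → 45 bp
  46–59 → 14 bp
  60–69 → 10 bp
  70–76 → 7 bp
  77–182 → 106 bp
Sorted largest to smallest: 106, 45, 14, 10, 7 bp.

106, 45, 14, 10, 7 bp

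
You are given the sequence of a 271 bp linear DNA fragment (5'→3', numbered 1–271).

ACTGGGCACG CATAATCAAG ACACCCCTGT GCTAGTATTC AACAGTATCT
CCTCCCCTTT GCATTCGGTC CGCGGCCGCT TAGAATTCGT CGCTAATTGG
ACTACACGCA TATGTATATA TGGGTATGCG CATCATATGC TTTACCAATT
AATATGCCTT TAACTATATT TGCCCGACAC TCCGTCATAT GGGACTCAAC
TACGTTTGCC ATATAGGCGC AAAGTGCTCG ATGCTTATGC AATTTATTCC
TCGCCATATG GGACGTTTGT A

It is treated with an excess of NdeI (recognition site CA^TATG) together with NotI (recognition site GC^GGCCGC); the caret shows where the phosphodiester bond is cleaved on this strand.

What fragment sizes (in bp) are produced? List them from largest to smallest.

NdeI sites (CATATG) start at positions 109, 134, 186, 255.
NdeI cuts after base 2 of each site, so after positions 110, 135, 187, 256.
The NotI site (GCGGCCGC) starts at position 72.
NotI cuts after base 2 of each site, so after position 73.
Combined cut positions: 73, 110, 135, 187, 256.
Linear molecule, 5 cuts → 6 fragments:
  1–73 → 73 bp
  74–110 → 37 bp
  111–135 → 25 bp
  136–187 → 52 bp
  188–256 → 69 bp
  257–271 → 15 bp
Sorted largest to smallest: 73, 69, 52, 37, 25, 15 bp.

73, 69, 52, 37, 25, 15 bp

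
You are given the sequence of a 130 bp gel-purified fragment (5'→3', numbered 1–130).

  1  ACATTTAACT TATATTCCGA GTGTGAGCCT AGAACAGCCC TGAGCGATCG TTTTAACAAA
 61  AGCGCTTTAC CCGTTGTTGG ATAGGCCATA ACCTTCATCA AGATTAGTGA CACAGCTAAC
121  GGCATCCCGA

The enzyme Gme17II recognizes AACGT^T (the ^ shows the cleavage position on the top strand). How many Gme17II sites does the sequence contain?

0

No occurrence of AACGTT is present in the sequence.
Gme17II does not cut: 0 sites.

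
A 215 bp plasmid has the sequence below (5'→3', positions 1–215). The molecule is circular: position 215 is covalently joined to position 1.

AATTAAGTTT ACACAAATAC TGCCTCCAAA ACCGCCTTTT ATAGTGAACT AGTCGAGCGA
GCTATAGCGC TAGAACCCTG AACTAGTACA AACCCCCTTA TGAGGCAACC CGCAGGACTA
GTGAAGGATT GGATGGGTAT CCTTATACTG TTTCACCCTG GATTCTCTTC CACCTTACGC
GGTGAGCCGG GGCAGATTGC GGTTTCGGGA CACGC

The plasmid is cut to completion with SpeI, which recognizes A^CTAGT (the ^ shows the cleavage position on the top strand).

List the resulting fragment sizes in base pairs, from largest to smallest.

146, 35, 34 bp

SpeI sites (ACTAGT) start at positions 48, 82, 117.
SpeI cuts after the first base of each site, so after positions 48, 82, 117.
Circular molecule, 3 cuts → 3 fragments:
  49–82 → 34 bp
  83–117 → 35 bp
  118–215 then 1–48 → 98 + 48 = 146 bp
Sorted largest to smallest: 146, 35, 34 bp.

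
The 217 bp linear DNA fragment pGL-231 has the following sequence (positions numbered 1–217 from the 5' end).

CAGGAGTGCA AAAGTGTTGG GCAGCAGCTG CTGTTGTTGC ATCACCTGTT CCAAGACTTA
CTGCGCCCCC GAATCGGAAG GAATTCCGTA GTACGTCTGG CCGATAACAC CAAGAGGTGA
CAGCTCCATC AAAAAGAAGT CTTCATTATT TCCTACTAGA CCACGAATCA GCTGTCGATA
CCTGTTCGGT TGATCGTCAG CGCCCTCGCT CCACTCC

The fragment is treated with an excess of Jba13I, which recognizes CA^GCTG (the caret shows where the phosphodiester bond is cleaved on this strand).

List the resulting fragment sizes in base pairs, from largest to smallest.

Jba13I sites (CAGCTG) start at positions 25, 169.
Jba13I cuts after base 2 of each site, so after positions 26, 170.
Linear molecule, 2 cuts → 3 fragments:
  1–26 → 26 bp
  27–170 → 144 bp
  171–217 → 47 bp
Sorted largest to smallest: 144, 47, 26 bp.

144, 47, 26 bp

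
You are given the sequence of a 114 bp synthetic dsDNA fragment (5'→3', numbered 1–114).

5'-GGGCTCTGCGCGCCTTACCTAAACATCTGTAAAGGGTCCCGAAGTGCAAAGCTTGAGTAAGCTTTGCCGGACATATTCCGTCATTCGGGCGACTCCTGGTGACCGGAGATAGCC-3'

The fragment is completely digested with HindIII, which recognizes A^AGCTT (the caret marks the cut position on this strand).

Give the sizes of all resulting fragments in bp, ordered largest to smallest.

55, 49, 10 bp

HindIII sites (AAGCTT) start at positions 49, 59.
HindIII cuts after the first base of each site, so after positions 49, 59.
Linear molecule, 2 cuts → 3 fragments:
  1–49 → 49 bp
  50–59 → 10 bp
  60–114 → 55 bp
Sorted largest to smallest: 55, 49, 10 bp.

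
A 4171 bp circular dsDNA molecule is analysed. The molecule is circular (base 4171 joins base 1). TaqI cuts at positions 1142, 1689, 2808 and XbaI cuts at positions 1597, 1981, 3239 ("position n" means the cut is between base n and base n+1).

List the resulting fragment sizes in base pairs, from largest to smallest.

Combined cut positions (sorted): 1142, 1597, 1689, 1981, 2808, 3239.
Circular molecule, 6 cuts → 6 fragments:
  1597 − 1142 = 455 bp
  1689 − 1597 = 92 bp
  1981 − 1689 = 292 bp
  2808 − 1981 = 827 bp
  3239 − 2808 = 431 bp
  wrap: 4171 − 3239 + 1142 = 2074 bp
Sorted largest to smallest: 2074, 827, 455, 431, 292, 92 bp.

2074, 827, 455, 431, 292, 92 bp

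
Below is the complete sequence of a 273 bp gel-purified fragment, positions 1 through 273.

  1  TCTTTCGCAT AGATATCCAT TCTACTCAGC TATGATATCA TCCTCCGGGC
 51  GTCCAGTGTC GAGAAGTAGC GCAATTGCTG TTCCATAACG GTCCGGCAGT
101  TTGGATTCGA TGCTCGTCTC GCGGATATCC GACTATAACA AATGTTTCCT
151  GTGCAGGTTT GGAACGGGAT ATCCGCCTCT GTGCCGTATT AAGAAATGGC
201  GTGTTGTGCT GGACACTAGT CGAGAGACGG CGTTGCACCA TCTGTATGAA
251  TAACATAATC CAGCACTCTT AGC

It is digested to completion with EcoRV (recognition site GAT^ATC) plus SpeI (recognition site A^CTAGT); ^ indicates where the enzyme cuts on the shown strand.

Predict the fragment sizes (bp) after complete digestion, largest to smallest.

EcoRV sites (GATATC) start at positions 12, 34, 124, 168.
EcoRV cuts after base 3 of each site, so after positions 14, 36, 126, 170.
The SpeI site (ACTAGT) starts at position 215.
SpeI cuts after the first base of each site, so after position 215.
Combined cut positions: 14, 36, 126, 170, 215.
Linear molecule, 5 cuts → 6 fragments:
  1–14 → 14 bp
  15–36 → 22 bp
  37–126 → 90 bp
  127–170 → 44 bp
  171–215 → 45 bp
  216–273 → 58 bp
Sorted largest to smallest: 90, 58, 45, 44, 22, 14 bp.

90, 58, 45, 44, 22, 14 bp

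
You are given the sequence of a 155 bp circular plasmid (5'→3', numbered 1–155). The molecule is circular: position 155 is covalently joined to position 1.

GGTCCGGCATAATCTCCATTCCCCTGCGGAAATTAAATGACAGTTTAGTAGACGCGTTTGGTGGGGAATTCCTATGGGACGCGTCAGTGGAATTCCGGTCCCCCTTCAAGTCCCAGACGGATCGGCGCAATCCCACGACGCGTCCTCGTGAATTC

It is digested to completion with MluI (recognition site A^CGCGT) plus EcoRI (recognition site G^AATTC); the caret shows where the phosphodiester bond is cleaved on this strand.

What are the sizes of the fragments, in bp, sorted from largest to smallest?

57, 48, 14, 13, 12, 11 bp

MluI sites (ACGCGT) start at positions 52, 79, 138.
MluI cuts after the first base of each site, so after positions 52, 79, 138.
EcoRI sites (GAATTC) start at positions 66, 90, 150.
EcoRI cuts after the first base of each site, so after positions 66, 90, 150.
Combined cut positions: 52, 66, 79, 90, 138, 150.
Circular molecule, 6 cuts → 6 fragments:
  53–66 → 14 bp
  67–79 → 13 bp
  80–90 → 11 bp
  91–138 → 48 bp
  139–150 → 12 bp
  151–155 then 1–52 → 5 + 52 = 57 bp
Sorted largest to smallest: 57, 48, 14, 13, 12, 11 bp.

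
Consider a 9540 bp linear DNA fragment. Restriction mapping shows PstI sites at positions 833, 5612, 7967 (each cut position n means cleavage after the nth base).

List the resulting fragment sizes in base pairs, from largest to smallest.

4779, 2355, 1573, 833 bp

Linear molecule, 3 cuts → 4 fragments:
  833 − 0 = 833 bp
  5612 − 833 = 4779 bp
  7967 − 5612 = 2355 bp
  9540 − 7967 = 1573 bp
Sorted largest to smallest: 4779, 2355, 1573, 833 bp.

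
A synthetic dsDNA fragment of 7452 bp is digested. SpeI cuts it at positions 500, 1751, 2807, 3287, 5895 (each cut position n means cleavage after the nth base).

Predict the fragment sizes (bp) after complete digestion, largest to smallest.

2608, 1557, 1251, 1056, 500, 480 bp

Linear molecule, 5 cuts → 6 fragments:
  500 − 0 = 500 bp
  1751 − 500 = 1251 bp
  2807 − 1751 = 1056 bp
  3287 − 2807 = 480 bp
  5895 − 3287 = 2608 bp
  7452 − 5895 = 1557 bp
Sorted largest to smallest: 2608, 1557, 1251, 1056, 500, 480 bp.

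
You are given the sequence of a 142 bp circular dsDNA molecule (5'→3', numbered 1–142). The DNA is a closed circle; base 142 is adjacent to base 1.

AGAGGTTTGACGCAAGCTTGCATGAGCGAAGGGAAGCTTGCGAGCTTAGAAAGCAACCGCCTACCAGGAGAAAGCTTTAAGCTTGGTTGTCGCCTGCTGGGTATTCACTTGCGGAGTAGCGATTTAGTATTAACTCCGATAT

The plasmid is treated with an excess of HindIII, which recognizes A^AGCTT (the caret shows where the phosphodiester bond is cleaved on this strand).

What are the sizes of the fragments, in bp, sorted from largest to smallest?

77, 38, 20, 7 bp

HindIII sites (AAGCTT) start at positions 14, 34, 72, 79.
HindIII cuts after the first base of each site, so after positions 14, 34, 72, 79.
Circular molecule, 4 cuts → 4 fragments:
  15–34 → 20 bp
  35–72 → 38 bp
  73–79 → 7 bp
  80–142 then 1–14 → 63 + 14 = 77 bp
Sorted largest to smallest: 77, 38, 20, 7 bp.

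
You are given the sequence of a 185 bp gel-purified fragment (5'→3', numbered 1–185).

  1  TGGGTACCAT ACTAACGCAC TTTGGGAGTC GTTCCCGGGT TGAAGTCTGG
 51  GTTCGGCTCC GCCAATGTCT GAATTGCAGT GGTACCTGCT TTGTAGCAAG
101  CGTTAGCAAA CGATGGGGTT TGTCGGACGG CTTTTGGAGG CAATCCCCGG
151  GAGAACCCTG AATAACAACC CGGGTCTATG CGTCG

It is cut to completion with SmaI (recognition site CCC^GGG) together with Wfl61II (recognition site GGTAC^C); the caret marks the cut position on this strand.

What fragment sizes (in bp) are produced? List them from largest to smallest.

63, 49, 29, 23, 14, 7 bp

SmaI sites (CCCGGG) start at positions 34, 146, 169.
SmaI cuts after base 3 of each site, so after positions 36, 148, 171.
Wfl61II sites (GGTACC) start at positions 3, 81.
Wfl61II cuts after base 5 of each site (before the last base), so after positions 7, 85.
Combined cut positions: 7, 36, 85, 148, 171.
Linear molecule, 5 cuts → 6 fragments:
  1–7 → 7 bp
  8–36 → 29 bp
  37–85 → 49 bp
  86–148 → 63 bp
  149–171 → 23 bp
  172–185 → 14 bp
Sorted largest to smallest: 63, 49, 29, 23, 14, 7 bp.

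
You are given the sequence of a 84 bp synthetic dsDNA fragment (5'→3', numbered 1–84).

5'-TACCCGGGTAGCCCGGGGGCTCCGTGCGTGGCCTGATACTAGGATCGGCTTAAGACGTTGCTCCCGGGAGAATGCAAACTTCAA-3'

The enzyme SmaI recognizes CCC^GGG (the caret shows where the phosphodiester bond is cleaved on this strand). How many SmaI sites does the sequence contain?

CCCGGG occurs starting at positions 3, 12, 63.
SmaI cuts at 3 sites.

3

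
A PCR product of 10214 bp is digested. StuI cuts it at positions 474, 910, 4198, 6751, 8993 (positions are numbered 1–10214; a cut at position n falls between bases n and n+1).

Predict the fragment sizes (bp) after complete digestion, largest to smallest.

Linear molecule, 5 cuts → 6 fragments:
  474 − 0 = 474 bp
  910 − 474 = 436 bp
  4198 − 910 = 3288 bp
  6751 − 4198 = 2553 bp
  8993 − 6751 = 2242 bp
  10214 − 8993 = 1221 bp
Sorted largest to smallest: 3288, 2553, 2242, 1221, 474, 436 bp.

3288, 2553, 2242, 1221, 474, 436 bp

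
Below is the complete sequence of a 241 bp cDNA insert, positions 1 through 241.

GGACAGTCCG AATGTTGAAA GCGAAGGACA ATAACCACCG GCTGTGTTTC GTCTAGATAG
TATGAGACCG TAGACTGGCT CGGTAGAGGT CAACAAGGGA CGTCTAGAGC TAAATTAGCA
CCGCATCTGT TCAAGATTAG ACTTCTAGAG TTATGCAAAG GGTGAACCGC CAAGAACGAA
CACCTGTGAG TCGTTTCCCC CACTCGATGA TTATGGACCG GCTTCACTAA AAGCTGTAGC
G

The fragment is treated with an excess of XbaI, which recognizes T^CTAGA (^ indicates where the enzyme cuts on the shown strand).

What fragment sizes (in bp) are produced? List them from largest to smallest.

XbaI sites (TCTAGA) start at positions 52, 103, 144.
XbaI cuts after the first base of each site, so after positions 52, 103, 144.
Linear molecule, 3 cuts → 4 fragments:
  1–52 → 52 bp
  53–103 → 51 bp
  104–144 → 41 bp
  145–241 → 97 bp
Sorted largest to smallest: 97, 52, 51, 41 bp.

97, 52, 51, 41 bp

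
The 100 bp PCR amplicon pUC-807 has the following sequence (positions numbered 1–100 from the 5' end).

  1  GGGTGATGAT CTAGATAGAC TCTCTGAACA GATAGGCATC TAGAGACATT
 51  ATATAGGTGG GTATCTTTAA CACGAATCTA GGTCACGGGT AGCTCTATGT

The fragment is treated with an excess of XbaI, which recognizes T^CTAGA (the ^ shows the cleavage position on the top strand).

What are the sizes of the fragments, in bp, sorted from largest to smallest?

XbaI sites (TCTAGA) start at positions 10, 39.
XbaI cuts after the first base of each site, so after positions 10, 39.
Linear molecule, 2 cuts → 3 fragments:
  1–10 → 10 bp
  11–39 → 29 bp
  40–100 → 61 bp
Sorted largest to smallest: 61, 29, 10 bp.

61, 29, 10 bp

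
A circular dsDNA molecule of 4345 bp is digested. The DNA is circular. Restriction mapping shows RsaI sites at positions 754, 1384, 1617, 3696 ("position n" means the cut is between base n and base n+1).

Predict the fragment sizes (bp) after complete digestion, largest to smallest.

Circular molecule, 4 cuts → 4 fragments:
  1384 − 754 = 630 bp
  1617 − 1384 = 233 bp
  3696 − 1617 = 2079 bp
  wrap: 4345 − 3696 + 754 = 1403 bp
Sorted largest to smallest: 2079, 1403, 630, 233 bp.

2079, 1403, 630, 233 bp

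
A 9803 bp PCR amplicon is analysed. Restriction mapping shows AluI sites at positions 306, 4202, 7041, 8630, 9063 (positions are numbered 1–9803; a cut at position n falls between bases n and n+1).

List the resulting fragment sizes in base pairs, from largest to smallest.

3896, 2839, 1589, 740, 433, 306 bp

Linear molecule, 5 cuts → 6 fragments:
  306 − 0 = 306 bp
  4202 − 306 = 3896 bp
  7041 − 4202 = 2839 bp
  8630 − 7041 = 1589 bp
  9063 − 8630 = 433 bp
  9803 − 9063 = 740 bp
Sorted largest to smallest: 3896, 2839, 1589, 740, 433, 306 bp.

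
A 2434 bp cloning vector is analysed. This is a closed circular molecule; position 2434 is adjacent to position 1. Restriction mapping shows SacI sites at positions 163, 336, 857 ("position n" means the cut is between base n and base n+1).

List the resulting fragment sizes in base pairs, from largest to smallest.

1740, 521, 173 bp

Circular molecule, 3 cuts → 3 fragments:
  336 − 163 = 173 bp
  857 − 336 = 521 bp
  wrap: 2434 − 857 + 163 = 1740 bp
Sorted largest to smallest: 1740, 521, 173 bp.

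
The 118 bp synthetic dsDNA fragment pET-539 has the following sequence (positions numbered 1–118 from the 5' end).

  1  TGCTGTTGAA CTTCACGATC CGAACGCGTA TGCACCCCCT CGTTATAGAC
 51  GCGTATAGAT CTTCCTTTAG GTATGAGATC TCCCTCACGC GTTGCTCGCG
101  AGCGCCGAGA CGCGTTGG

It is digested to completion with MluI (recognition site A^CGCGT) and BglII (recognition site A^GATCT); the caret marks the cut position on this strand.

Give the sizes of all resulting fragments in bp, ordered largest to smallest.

MluI sites (ACGCGT) start at positions 24, 49, 87, 110.
MluI cuts after the first base of each site, so after positions 24, 49, 87, 110.
BglII sites (AGATCT) start at positions 57, 76.
BglII cuts after the first base of each site, so after positions 57, 76.
Combined cut positions: 24, 49, 57, 76, 87, 110.
Linear molecule, 6 cuts → 7 fragments:
  1–24 → 24 bp
  25–49 → 25 bp
  50–57 → 8 bp
  58–76 → 19 bp
  77–87 → 11 bp
  88–110 → 23 bp
  111–118 → 8 bp
Sorted largest to smallest: 25, 24, 23, 19, 11, 8, 8 bp.

25, 24, 23, 19, 11, 8, 8 bp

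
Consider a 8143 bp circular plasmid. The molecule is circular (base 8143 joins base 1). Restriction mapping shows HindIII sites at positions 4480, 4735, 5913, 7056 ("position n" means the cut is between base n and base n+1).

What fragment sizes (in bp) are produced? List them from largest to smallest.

Circular molecule, 4 cuts → 4 fragments:
  4735 − 4480 = 255 bp
  5913 − 4735 = 1178 bp
  7056 − 5913 = 1143 bp
  wrap: 8143 − 7056 + 4480 = 5567 bp
Sorted largest to smallest: 5567, 1178, 1143, 255 bp.

5567, 1178, 1143, 255 bp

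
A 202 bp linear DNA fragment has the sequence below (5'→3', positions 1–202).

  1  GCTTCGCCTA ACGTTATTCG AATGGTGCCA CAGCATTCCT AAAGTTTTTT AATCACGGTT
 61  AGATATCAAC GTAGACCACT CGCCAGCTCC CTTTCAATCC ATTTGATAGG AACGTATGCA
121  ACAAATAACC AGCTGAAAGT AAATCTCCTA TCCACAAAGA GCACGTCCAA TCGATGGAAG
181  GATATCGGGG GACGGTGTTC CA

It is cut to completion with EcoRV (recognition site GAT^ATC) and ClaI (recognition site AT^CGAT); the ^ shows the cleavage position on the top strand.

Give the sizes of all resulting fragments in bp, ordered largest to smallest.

EcoRV sites (GATATC) start at positions 62, 181.
EcoRV cuts after base 3 of each site, so after positions 64, 183.
The ClaI site (ATCGAT) starts at position 170.
ClaI cuts after base 2 of each site, so after position 171.
Combined cut positions: 64, 171, 183.
Linear molecule, 3 cuts → 4 fragments:
  1–64 → 64 bp
  65–171 → 107 bp
  172–183 → 12 bp
  184–202 → 19 bp
Sorted largest to smallest: 107, 64, 19, 12 bp.

107, 64, 19, 12 bp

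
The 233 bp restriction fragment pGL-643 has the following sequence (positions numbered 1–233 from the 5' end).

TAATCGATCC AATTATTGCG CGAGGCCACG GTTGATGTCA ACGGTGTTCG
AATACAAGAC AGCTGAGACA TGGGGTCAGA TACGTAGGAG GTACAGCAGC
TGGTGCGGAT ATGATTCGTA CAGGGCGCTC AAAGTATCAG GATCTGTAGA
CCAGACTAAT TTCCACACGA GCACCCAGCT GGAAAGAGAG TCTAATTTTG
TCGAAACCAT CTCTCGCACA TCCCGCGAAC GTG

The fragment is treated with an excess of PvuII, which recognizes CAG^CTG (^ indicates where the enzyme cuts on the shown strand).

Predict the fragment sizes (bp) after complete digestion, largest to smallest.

PvuII sites (CAGCTG) start at positions 60, 97, 176.
PvuII cuts after base 3 of each site, so after positions 62, 99, 178.
Linear molecule, 3 cuts → 4 fragments:
  1–62 → 62 bp
  63–99 → 37 bp
  100–178 → 79 bp
  179–233 → 55 bp
Sorted largest to smallest: 79, 62, 55, 37 bp.

79, 62, 55, 37 bp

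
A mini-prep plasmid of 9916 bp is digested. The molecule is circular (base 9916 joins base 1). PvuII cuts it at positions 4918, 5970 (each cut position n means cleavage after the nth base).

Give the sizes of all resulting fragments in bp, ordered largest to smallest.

Circular molecule, 2 cuts → 2 fragments:
  5970 − 4918 = 1052 bp
  wrap: 9916 − 5970 + 4918 = 8864 bp
Sorted largest to smallest: 8864, 1052 bp.

8864, 1052 bp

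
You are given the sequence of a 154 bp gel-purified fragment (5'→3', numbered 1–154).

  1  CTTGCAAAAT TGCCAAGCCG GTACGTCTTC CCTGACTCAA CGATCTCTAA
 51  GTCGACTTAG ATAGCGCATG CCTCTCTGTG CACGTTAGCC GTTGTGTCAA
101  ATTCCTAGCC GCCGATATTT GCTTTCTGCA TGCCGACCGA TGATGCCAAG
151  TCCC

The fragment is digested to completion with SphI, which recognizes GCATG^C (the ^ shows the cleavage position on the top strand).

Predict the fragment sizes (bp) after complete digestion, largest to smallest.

SphI sites (GCATGC) start at positions 66, 128.
SphI cuts after base 5 of each site (before the last base), so after positions 70, 132.
Linear molecule, 2 cuts → 3 fragments:
  1–70 → 70 bp
  71–132 → 62 bp
  133–154 → 22 bp
Sorted largest to smallest: 70, 62, 22 bp.

70, 62, 22 bp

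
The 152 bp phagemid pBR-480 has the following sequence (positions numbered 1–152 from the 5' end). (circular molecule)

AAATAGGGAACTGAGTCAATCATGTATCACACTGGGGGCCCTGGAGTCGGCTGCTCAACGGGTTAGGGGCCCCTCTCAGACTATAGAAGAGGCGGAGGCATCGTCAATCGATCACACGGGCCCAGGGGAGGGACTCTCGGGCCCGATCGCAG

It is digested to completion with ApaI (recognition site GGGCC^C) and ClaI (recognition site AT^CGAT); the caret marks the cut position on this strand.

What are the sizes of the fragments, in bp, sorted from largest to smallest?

49, 37, 31, 21, 14 bp

ApaI sites (GGGCCC) start at positions 36, 67, 118, 139.
ApaI cuts after base 5 of each site (before the last base), so after positions 40, 71, 122, 143.
The ClaI site (ATCGAT) starts at position 107.
ClaI cuts after base 2 of each site, so after position 108.
Combined cut positions: 40, 71, 108, 122, 143.
Circular molecule, 5 cuts → 5 fragments:
  41–71 → 31 bp
  72–108 → 37 bp
  109–122 → 14 bp
  123–143 → 21 bp
  144–152 then 1–40 → 9 + 40 = 49 bp
Sorted largest to smallest: 49, 37, 31, 21, 14 bp.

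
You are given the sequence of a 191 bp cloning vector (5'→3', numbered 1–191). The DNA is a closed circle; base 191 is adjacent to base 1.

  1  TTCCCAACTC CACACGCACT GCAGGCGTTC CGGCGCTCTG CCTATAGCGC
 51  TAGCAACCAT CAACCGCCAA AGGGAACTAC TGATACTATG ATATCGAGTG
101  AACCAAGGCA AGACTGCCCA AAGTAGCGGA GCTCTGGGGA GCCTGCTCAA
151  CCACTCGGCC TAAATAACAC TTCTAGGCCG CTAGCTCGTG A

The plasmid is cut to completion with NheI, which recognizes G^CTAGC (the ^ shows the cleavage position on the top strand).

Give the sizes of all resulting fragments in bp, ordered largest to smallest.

131, 60 bp

NheI sites (GCTAGC) start at positions 49, 180.
NheI cuts after the first base of each site, so after positions 49, 180.
Circular molecule, 2 cuts → 2 fragments:
  50–180 → 131 bp
  181–191 then 1–49 → 11 + 49 = 60 bp
Sorted largest to smallest: 131, 60 bp.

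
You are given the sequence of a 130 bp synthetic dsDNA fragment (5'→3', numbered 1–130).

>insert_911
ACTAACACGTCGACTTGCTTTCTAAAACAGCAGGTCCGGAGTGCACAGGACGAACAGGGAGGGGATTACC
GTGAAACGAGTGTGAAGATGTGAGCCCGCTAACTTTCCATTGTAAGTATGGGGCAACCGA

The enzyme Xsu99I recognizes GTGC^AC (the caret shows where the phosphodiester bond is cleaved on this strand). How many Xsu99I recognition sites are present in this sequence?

GTGCAC occurs starting at position 41.
Xsu99I cuts at 1 site.

1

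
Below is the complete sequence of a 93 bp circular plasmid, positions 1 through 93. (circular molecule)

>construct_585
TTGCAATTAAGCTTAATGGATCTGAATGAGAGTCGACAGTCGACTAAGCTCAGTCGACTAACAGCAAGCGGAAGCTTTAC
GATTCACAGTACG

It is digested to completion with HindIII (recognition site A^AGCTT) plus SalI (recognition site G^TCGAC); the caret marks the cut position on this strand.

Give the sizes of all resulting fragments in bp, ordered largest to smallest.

HindIII sites (AAGCTT) start at positions 9, 72.
HindIII cuts after the first base of each site, so after positions 9, 72.
SalI sites (GTCGAC) start at positions 32, 39, 53.
SalI cuts after the first base of each site, so after positions 32, 39, 53.
Combined cut positions: 9, 32, 39, 53, 72.
Circular molecule, 5 cuts → 5 fragments:
  10–32 → 23 bp
  33–39 → 7 bp
  40–53 → 14 bp
  54–72 → 19 bp
  73–93 then 1–9 → 21 + 9 = 30 bp
Sorted largest to smallest: 30, 23, 19, 14, 7 bp.

30, 23, 19, 14, 7 bp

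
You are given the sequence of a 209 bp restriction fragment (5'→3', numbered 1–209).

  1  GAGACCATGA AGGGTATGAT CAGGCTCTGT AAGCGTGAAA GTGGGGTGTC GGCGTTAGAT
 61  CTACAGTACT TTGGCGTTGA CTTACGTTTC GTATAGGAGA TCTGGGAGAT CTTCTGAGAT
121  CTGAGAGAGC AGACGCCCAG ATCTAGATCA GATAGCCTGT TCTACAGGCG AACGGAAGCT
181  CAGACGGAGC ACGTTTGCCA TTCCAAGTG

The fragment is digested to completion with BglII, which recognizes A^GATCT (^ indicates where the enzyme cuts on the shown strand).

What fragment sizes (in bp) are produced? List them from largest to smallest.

70, 57, 41, 22, 10, 9 bp

BglII sites (AGATCT) start at positions 57, 98, 107, 117, 139.
BglII cuts after the first base of each site, so after positions 57, 98, 107, 117, 139.
Linear molecule, 5 cuts → 6 fragments:
  1–57 → 57 bp
  58–98 → 41 bp
  99–107 → 9 bp
  108–117 → 10 bp
  118–139 → 22 bp
  140–209 → 70 bp
Sorted largest to smallest: 70, 57, 41, 22, 10, 9 bp.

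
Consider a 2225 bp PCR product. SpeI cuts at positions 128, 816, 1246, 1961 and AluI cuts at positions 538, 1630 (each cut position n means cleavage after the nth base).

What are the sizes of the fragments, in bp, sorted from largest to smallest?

430, 410, 384, 331, 278, 264, 128 bp

Combined cut positions (sorted): 128, 538, 816, 1246, 1630, 1961.
Linear molecule, 6 cuts → 7 fragments:
  128 − 0 = 128 bp
  538 − 128 = 410 bp
  816 − 538 = 278 bp
  1246 − 816 = 430 bp
  1630 − 1246 = 384 bp
  1961 − 1630 = 331 bp
  2225 − 1961 = 264 bp
Sorted largest to smallest: 430, 410, 384, 331, 278, 264, 128 bp.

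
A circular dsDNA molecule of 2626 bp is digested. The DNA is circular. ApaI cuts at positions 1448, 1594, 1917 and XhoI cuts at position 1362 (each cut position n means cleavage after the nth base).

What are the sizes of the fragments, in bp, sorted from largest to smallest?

2071, 323, 146, 86 bp

Combined cut positions (sorted): 1362, 1448, 1594, 1917.
Circular molecule, 4 cuts → 4 fragments:
  1448 − 1362 = 86 bp
  1594 − 1448 = 146 bp
  1917 − 1594 = 323 bp
  wrap: 2626 − 1917 + 1362 = 2071 bp
Sorted largest to smallest: 2071, 323, 146, 86 bp.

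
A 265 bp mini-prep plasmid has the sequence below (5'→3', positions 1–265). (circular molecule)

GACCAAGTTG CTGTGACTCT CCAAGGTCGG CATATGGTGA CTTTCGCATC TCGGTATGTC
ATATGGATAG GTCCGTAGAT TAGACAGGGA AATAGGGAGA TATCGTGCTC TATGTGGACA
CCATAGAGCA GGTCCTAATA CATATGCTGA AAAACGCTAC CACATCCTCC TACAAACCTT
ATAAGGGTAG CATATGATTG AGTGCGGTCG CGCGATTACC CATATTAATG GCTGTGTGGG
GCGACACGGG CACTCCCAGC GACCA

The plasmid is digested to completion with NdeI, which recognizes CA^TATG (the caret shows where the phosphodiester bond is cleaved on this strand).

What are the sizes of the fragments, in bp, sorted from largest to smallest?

105, 81, 50, 29 bp

NdeI sites (CATATG) start at positions 31, 60, 141, 191.
NdeI cuts after base 2 of each site, so after positions 32, 61, 142, 192.
Circular molecule, 4 cuts → 4 fragments:
  33–61 → 29 bp
  62–142 → 81 bp
  143–192 → 50 bp
  193–265 then 1–32 → 73 + 32 = 105 bp
Sorted largest to smallest: 105, 81, 50, 29 bp.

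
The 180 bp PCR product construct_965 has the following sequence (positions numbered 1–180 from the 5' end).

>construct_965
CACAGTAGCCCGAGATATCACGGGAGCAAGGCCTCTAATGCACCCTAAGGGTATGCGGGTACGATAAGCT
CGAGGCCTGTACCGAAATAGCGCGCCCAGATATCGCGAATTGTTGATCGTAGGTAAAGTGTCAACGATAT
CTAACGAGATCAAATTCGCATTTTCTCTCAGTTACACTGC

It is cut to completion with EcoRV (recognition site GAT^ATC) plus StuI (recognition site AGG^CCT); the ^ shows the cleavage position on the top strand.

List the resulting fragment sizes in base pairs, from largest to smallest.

44, 42, 37, 26, 16, 15 bp

EcoRV sites (GATATC) start at positions 14, 99, 136.
EcoRV cuts after base 3 of each site, so after positions 16, 101, 138.
StuI sites (AGGCCT) start at positions 29, 73.
StuI cuts after base 3 of each site, so after positions 31, 75.
Combined cut positions: 16, 31, 75, 101, 138.
Linear molecule, 5 cuts → 6 fragments:
  1–16 → 16 bp
  17–31 → 15 bp
  32–75 → 44 bp
  76–101 → 26 bp
  102–138 → 37 bp
  139–180 → 42 bp
Sorted largest to smallest: 44, 42, 37, 26, 16, 15 bp.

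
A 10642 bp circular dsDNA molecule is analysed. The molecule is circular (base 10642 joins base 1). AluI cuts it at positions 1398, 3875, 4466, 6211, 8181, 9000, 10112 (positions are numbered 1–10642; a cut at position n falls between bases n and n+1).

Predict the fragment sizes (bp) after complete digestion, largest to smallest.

2477, 1970, 1928, 1745, 1112, 819, 591 bp

Circular molecule, 7 cuts → 7 fragments:
  3875 − 1398 = 2477 bp
  4466 − 3875 = 591 bp
  6211 − 4466 = 1745 bp
  8181 − 6211 = 1970 bp
  9000 − 8181 = 819 bp
  10112 − 9000 = 1112 bp
  wrap: 10642 − 10112 + 1398 = 1928 bp
Sorted largest to smallest: 2477, 1970, 1928, 1745, 1112, 819, 591 bp.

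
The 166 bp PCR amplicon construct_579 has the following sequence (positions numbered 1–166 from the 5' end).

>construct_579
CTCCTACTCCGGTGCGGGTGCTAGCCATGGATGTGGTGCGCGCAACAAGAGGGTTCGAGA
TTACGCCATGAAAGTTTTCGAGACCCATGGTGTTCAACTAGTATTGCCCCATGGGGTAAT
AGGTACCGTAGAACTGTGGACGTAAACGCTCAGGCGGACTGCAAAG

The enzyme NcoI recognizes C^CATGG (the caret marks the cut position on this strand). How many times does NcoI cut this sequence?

CCATGG occurs starting at positions 25, 85, 109.
NcoI cuts at 3 sites.

3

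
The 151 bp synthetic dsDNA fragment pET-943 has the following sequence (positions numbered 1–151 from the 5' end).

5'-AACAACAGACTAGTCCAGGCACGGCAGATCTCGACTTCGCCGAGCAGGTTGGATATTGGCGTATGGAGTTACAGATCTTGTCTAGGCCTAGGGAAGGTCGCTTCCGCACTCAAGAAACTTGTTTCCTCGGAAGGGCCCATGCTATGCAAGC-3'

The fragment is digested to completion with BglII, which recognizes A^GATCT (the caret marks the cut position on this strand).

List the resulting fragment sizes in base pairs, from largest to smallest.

78, 47, 26 bp

BglII sites (AGATCT) start at positions 26, 73.
BglII cuts after the first base of each site, so after positions 26, 73.
Linear molecule, 2 cuts → 3 fragments:
  1–26 → 26 bp
  27–73 → 47 bp
  74–151 → 78 bp
Sorted largest to smallest: 78, 47, 26 bp.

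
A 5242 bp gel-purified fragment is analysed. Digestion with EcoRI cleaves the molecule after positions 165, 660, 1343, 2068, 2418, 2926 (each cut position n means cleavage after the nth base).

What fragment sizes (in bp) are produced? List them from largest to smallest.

Linear molecule, 6 cuts → 7 fragments:
  165 − 0 = 165 bp
  660 − 165 = 495 bp
  1343 − 660 = 683 bp
  2068 − 1343 = 725 bp
  2418 − 2068 = 350 bp
  2926 − 2418 = 508 bp
  5242 − 2926 = 2316 bp
Sorted largest to smallest: 2316, 725, 683, 508, 495, 350, 165 bp.

2316, 725, 683, 508, 495, 350, 165 bp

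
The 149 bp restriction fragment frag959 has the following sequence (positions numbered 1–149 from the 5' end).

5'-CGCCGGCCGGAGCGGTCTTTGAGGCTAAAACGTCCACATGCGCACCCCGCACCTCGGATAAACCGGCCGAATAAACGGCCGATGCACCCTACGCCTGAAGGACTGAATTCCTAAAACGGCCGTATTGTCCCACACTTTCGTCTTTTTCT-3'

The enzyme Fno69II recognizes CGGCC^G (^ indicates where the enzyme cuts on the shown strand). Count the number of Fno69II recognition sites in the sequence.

4

CGGCCG occurs starting at positions 4, 64, 76, 117.
Fno69II cuts at 4 sites.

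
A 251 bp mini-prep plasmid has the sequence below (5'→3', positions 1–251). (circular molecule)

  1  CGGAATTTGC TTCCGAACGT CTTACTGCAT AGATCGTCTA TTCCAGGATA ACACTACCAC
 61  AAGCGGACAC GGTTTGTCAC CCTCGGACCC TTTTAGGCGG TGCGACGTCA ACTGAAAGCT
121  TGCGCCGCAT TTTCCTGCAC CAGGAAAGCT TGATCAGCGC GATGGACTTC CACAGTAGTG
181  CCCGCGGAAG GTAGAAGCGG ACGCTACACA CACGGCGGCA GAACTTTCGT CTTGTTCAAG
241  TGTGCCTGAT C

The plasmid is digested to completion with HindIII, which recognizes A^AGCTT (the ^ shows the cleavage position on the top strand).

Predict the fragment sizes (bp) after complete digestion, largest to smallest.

HindIII sites (AAGCTT) start at positions 116, 146.
HindIII cuts after the first base of each site, so after positions 116, 146.
Circular molecule, 2 cuts → 2 fragments:
  117–146 → 30 bp
  147–251 then 1–116 → 105 + 116 = 221 bp
Sorted largest to smallest: 221, 30 bp.

221, 30 bp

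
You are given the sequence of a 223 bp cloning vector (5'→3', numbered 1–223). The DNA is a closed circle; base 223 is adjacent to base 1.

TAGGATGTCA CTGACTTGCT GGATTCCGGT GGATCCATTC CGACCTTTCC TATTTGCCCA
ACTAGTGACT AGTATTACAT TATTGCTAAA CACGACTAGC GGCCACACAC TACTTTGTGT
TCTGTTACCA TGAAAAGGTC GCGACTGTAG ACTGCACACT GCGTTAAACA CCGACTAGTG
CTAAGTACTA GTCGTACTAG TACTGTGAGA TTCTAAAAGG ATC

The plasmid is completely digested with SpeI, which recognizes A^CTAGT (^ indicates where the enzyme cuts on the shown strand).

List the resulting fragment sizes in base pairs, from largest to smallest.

SpeI sites (ACTAGT) start at positions 61, 68, 174, 187, 196.
SpeI cuts after the first base of each site, so after positions 61, 68, 174, 187, 196.
Circular molecule, 5 cuts → 5 fragments:
  62–68 → 7 bp
  69–174 → 106 bp
  175–187 → 13 bp
  188–196 → 9 bp
  197–223 then 1–61 → 27 + 61 = 88 bp
Sorted largest to smallest: 106, 88, 13, 9, 7 bp.

106, 88, 13, 9, 7 bp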